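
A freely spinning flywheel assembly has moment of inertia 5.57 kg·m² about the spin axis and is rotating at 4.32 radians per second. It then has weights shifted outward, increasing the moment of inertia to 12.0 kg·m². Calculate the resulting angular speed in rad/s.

ω₂ ≈ 2.01 rad/s

No external torque acts about the spin axis, so angular momentum is conserved.
ω₂ = I₁ω₁ / I₂ = (5.570)(4.32 rad/s) / (12.00) = 2.005 rad/s.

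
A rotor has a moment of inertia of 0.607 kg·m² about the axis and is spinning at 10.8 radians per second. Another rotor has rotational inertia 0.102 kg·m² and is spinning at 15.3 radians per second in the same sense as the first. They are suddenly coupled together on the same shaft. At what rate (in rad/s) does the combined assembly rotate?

The coupling torques are internal; angular momentum about the shared axis is conserved.
Taking A's sense as positive: L = (0.6070)(10.8) + (0.1020)(15.3) = 8.116 kg·m²·rad/s.
Combined I = 0.6070 + 0.1020 = 0.7090 kg·m².
ω_f = L / I = 8.116 / 0.7090 = 11.45 rad/s.

|ω_f| ≈ 11.4 rad/s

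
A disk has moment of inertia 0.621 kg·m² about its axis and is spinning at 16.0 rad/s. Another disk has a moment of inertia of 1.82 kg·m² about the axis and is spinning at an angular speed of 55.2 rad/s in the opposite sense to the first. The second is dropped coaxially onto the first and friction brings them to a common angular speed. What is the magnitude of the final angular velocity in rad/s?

The coupling torques are internal; angular momentum about the shared axis is conserved.
Taking A's sense as positive: L = (0.6210)(16.0) − (1.820)(55.2) = -90.53 kg·m²·rad/s.
Combined I = 0.6210 + 1.820 = 2.441 kg·m².
ω_f = L / I = -90.53 / 2.441 = -37.09 rad/s.

|ω_f| ≈ 37.1 rad/s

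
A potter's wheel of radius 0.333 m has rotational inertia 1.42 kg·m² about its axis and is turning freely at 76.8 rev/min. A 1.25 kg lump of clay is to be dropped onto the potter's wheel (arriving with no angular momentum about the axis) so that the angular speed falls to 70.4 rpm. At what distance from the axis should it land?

The added mass arrives with no angular momentum about the axis, and any external torque about the axis is negligible, so the system's angular momentum is conserved.
I_p ω_i = (I_p + m r²) ω_f ⇒ m r² = I_p(ω_i/ω_f − 1) = 1.420(76.8/70.4 − 1) = 0.1291 kg·m².
r = √(0.1291/1.25) = 0.3214 m.

r ≈ 0.321 m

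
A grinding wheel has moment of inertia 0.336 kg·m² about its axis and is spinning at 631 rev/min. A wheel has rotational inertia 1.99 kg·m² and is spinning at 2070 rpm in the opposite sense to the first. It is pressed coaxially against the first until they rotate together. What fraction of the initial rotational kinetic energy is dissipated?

No external torque acts about the common axis, so total angular momentum is conserved.
Taking A's sense as positive: L = (0.3360)(631) − (1.990)(2070) = -3907 kg·m²·rpm.
Combined I = 0.3360 + 1.990 = 2.326 kg·m².
ω_f = L / I = -3907 / 2.326 = -1680 rpm.
KE_i = ½ΣIω² = 47490 J; KE_f = ½(2.326)(175.9)² = 35990 J.
Fraction dissipated = (KE_i − KE_f)/KE_i = 0.2421.

fraction ≈ 0.242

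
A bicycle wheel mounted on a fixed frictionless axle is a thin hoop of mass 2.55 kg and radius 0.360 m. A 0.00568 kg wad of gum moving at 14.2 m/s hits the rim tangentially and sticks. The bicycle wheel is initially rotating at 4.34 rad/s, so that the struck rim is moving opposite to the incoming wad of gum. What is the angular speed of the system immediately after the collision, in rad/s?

|ω_f| ≈ 4.24 rad/s

The axle reaction passes through the axle and exerts no torque about it; angular momentum about the axle is conserved through the impact.
I_p = (2.55)(0.360)² = 0.3305 kg·m². Taking the sense of the wad of gum's angular momentum as positive, L_{wad} = m v R = (0.00568)(14.2)(0.360) = 0.02904 kg·m²/s.
L_i = −I_p ω_p + m v R = −(0.3305)(4.34) + 0.02904 = -1.405 kg·m²/s.
After sticking, I_f = I_p + m R² = 0.3305 + (0.00568)(0.360)² = 0.3312 kg·m².
ω_f = L_i / I_f = -1.405 / 0.3312 = -4.243 rad/s.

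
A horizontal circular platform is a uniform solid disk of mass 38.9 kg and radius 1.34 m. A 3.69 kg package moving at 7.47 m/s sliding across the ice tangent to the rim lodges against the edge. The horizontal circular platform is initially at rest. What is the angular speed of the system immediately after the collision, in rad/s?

|ω_f| ≈ 0.889 rad/s

About the central axle the impulsive forces during the collision are internal, so angular momentum about that axis is conserved.
I_p = ½(38.9)(1.34)² = 34.92 kg·m². Taking the sense of the package's angular momentum as positive, L_{package} = m v R = (3.69)(7.47)(1.34) = 36.94 kg·m²/s.
L_i = 0 + 36.94 = 36.94 kg·m²/s.
After sticking, I_f = I_p + m R² = 34.92 + (3.69)(1.34)² = 41.55 kg·m².
ω_f = L_i / I_f = 36.94 / 41.55 = 0.8890 rad/s.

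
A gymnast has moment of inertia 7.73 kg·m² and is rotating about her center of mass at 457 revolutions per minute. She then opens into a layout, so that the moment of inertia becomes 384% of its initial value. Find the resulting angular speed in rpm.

Angular momentum about the spin axis is conserved since the torque about it is zero.
I₂ = 3.84 × 7.73 = 29.68 kg·m².
ω₂ = I₁ω₁ / I₂ = (7.730)(457 rpm) / (29.68) = 119.0 rpm.

ω₂ ≈ 119 rpm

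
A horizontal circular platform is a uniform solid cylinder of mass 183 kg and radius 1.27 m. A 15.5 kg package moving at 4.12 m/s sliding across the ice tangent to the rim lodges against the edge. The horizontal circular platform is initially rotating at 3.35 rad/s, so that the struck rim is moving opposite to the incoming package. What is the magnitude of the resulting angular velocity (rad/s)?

About the central axle the impulsive forces during the collision are internal, so angular momentum about that axis is conserved.
I_p = ½(183)(1.27)² = 147.6 kg·m². Taking the sense of the package's angular momentum as positive, L_{package} = m v R = (15.5)(4.12)(1.27) = 81.10 kg·m²/s.
L_i = −I_p ω_p + m v R = −(147.6)(3.35) + 81.10 = -413.3 kg·m²/s.
After sticking, I_f = I_p + m R² = 147.6 + (15.5)(1.27)² = 172.6 kg·m².
ω_f = L_i / I_f = -413.3 / 172.6 = -2.395 rad/s.

|ω_f| ≈ 2.39 rad/s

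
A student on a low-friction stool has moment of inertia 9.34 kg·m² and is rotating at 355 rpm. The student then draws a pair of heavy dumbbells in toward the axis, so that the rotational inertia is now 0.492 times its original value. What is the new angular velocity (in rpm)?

ω₂ ≈ 722 rpm

With no external torque about the axis, L is conserved: I₁ω₁ = I₂ω₂.
I₂ = 0.492 × 9.34 = 4.595 kg·m².
ω₂ = I₁ω₁ / I₂ = (9.340)(355 rpm) / (4.595) = 721.5 rpm.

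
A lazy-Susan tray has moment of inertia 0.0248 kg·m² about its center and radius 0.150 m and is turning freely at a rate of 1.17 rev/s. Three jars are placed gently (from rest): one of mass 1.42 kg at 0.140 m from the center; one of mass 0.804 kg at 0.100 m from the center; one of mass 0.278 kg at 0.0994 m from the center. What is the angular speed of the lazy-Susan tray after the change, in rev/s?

ω_f ≈ 0.458 rev/s

No external torque acts about the center; L_before = L_after.
Added inertia Σmr² = (1.42)(0.140)² + (0.804)(0.100)² + (0.278)(0.0994)² = 0.03862 kg·m²; I_f = 0.02480 + 0.03862 = 0.06342 kg·m².
ω_f = I_p ω_i / I_f = (0.02480)(1.17) / 0.06342 = 0.4575 rev/s.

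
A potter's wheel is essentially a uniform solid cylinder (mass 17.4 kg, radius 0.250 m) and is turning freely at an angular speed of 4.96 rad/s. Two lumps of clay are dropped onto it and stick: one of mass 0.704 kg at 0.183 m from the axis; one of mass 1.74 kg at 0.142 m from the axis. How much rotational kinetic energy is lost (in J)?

No external torque acts about the axis; L_before = L_after.
I_p = ½(17.4)(0.250)² = 0.5437 kg·m².
Added inertia Σmr² = (0.704)(0.183)² + (1.74)(0.142)² = 0.05866 kg·m²; I_f = 0.5437 + 0.05866 = 0.6024 kg·m².
ω_f = I_p ω_i / I_f = (0.5437)(4.96) / 0.6024 = 4.477 rad/s.
KE_i = ½(0.5437)(4.960 rad/s)² = 6.689 J; KE_f = ½(0.6024)(4.477)² = 6.037 J.

energy lost ≈ 0.651 J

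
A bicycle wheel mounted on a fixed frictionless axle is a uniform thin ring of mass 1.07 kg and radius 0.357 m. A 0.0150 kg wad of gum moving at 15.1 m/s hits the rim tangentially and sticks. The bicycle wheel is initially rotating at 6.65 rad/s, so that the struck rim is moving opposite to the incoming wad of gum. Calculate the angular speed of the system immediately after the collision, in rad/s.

|ω_f| ≈ 5.97 rad/s

The axle reaction passes through the axle and exerts no torque about it; angular momentum about the axle is conserved through the impact.
I_p = (1.07)(0.357)² = 0.1364 kg·m². Taking the sense of the wad of gum's angular momentum as positive, L_{wad} = m v R = (0.0150)(15.1)(0.357) = 0.08086 kg·m²/s.
L_i = −I_p ω_p + m v R = −(0.1364)(6.65) + 0.08086 = -0.8260 kg·m²/s.
After sticking, I_f = I_p + m R² = 0.1364 + (0.0150)(0.357)² = 0.1383 kg·m².
ω_f = L_i / I_f = -0.8260 / 0.1383 = -5.973 rad/s.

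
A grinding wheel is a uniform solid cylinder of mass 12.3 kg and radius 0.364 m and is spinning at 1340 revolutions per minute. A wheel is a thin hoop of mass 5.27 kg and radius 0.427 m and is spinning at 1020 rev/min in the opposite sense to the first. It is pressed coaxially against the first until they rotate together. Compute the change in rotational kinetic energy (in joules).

No external torque acts about the common axis, so total angular momentum is conserved.
Moments of inertia: I_A = ½(12.3)(0.364)² = 0.8149 kg·m²; I_B = (5.27)(0.427)² = 0.9609 kg·m².
Taking A's sense as positive: L = (0.8149)(1340) − (0.9609)(1020) = 111.8 kg·m²·rpm.
Combined I = 0.8149 + 0.9609 = 1.776 kg·m².
ω_f = L / I = 111.8 / 1.776 = 62.96 rpm.
KE_i = ½ΣIω² = 13500 J; KE_f = ½(1.776)(6.594)² = 38.60 J.

ΔKE ≈ -13500 J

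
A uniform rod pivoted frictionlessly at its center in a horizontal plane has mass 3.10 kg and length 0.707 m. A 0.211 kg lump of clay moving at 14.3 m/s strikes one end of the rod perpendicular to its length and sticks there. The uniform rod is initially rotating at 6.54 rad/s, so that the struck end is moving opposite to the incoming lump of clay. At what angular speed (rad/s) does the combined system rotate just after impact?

|ω_f| ≈ 1.43 rad/s

About the pivot the impulsive forces during the collision are internal, so angular momentum about that axis is conserved.
I_p = (1/12)(3.10)(0.707)² = 0.1291 kg·m². Taking the sense of the lump of clay's angular momentum as positive, L_{lump} = m v R = (0.211)(14.3)(0.707/2) = 1.067 kg·m²/s.
L_i = −I_p ω_p + m v R = −(0.1291)(6.54) + 1.067 = 0.2221 kg·m²/s.
After sticking, I_f = I_p + m R² = 0.1291 + (0.211)(0.707/2)² = 0.1555 kg·m².
ω_f = L_i / I_f = 0.2221 / 0.1555 = 1.428 rad/s.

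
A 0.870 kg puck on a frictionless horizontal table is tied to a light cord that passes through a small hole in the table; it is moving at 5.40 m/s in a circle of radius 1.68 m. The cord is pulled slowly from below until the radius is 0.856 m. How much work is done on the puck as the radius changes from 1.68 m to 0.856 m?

W ≈ 36.2 J

The only horizontal force on the mass is along the cord (radial), so it exerts no torque about the hole and angular momentum m v r is conserved.
v₂ = v₁ r₁ / r₂ = (5.40)(1.68) / (0.856) = 10.60 m/s.
W = ΔKE = ½m(v₂² − v₁²) = 36.17 J.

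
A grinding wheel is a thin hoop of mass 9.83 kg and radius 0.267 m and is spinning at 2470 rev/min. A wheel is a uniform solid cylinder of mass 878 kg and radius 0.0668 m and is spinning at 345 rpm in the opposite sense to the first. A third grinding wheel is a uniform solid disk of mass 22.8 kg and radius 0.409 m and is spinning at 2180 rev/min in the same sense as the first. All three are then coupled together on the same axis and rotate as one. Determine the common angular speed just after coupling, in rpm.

|ω_f| ≈ 1140 rpm

The coupling torques are internal; angular momentum about the shared axis is conserved.
Moments of inertia: I_A = (9.83)(0.267)² = 0.7008 kg·m²; I_B = ½(878)(0.0668)² = 1.959 kg·m²; I_C = ½(22.8)(0.409)² = 1.907 kg·m².
Taking A's sense as positive: L = (0.7008)(2470) − (1.959)(345) + (1.907)(2180) = 5212 kg·m²·rpm.
Combined I = 0.7008 + 1.959 + 1.907 = 4.567 kg·m².
ω_f = L / I = 5212 / 4.567 = 1141 rpm.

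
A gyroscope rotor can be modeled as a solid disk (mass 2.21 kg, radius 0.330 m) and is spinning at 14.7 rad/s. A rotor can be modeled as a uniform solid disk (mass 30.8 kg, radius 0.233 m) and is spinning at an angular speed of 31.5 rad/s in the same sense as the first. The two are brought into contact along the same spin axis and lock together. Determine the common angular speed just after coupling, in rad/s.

No external torque acts about the common axis, so total angular momentum is conserved.
Moments of inertia: I_A = ½(2.21)(0.330)² = 0.1203 kg·m²; I_B = ½(30.8)(0.233)² = 0.8361 kg·m².
Taking A's sense as positive: L = (0.1203)(14.7) + (0.8361)(31.5) = 28.10 kg·m²·rad/s.
Combined I = 0.1203 + 0.8361 = 0.9564 kg·m².
ω_f = L / I = 28.10 / 0.9564 = 29.39 rad/s.

|ω_f| ≈ 29.4 rad/s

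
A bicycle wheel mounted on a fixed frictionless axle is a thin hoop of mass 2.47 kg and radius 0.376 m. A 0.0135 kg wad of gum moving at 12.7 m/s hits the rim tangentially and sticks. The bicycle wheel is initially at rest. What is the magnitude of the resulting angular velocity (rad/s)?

About the axle the impulsive forces during the collision are internal, so angular momentum about that axis is conserved.
I_p = (2.47)(0.376)² = 0.3492 kg·m². Taking the sense of the wad of gum's angular momentum as positive, L_{wad} = m v R = (0.0135)(12.7)(0.376) = 0.06447 kg·m²/s.
L_i = 0 + 0.06447 = 0.06447 kg·m²/s.
After sticking, I_f = I_p + m R² = 0.3492 + (0.0135)(0.376)² = 0.3511 kg·m².
ω_f = L_i / I_f = 0.06447 / 0.3511 = 0.1836 rad/s.

|ω_f| ≈ 0.184 rad/s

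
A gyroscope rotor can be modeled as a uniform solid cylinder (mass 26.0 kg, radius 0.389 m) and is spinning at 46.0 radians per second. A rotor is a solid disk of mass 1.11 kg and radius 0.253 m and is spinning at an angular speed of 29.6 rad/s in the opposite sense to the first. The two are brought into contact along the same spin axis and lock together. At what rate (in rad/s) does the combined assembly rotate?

The coupling torques are internal; angular momentum about the shared axis is conserved.
Moments of inertia: I_A = ½(26.0)(0.389)² = 1.967 kg·m²; I_B = ½(1.11)(0.253)² = 0.03552 kg·m².
Taking A's sense as positive: L = (1.967)(46.0) − (0.03552)(29.6) = 89.44 kg·m²·rad/s.
Combined I = 1.967 + 0.03552 = 2.003 kg·m².
ω_f = L / I = 89.44 / 2.003 = 44.66 rad/s.

|ω_f| ≈ 44.7 rad/s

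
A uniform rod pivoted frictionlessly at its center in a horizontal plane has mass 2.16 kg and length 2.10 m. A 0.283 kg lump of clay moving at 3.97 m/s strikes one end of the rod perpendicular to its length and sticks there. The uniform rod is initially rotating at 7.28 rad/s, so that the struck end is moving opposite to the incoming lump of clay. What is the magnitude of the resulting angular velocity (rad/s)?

|ω_f| ≈ 4.16 rad/s

The axle reaction passes through the pivot and exerts no torque about it; angular momentum about the pivot is conserved through the impact.
I_p = (1/12)(2.16)(2.10)² = 0.7938 kg·m². Taking the sense of the lump of clay's angular momentum as positive, L_{lump} = m v R = (0.283)(3.97)(2.10/2) = 1.180 kg·m²/s.
L_i = −I_p ω_p + m v R = −(0.7938)(7.28) + 1.180 = -4.599 kg·m²/s.
After sticking, I_f = I_p + m R² = 0.7938 + (0.283)(2.10/2)² = 1.106 kg·m².
ω_f = L_i / I_f = -4.599 / 1.106 = -4.159 rad/s.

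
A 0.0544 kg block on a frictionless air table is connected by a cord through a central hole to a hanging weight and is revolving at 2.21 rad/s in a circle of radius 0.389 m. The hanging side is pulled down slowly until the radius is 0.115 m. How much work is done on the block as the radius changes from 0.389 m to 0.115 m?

W ≈ 0.210 J

The constraining force is radial, so m r² ω about the center is conserved.
ω₂ = ω₁ (r₁/r₂)² = (2.21)(0.389/0.115)² = 25.29 rad/s.
W = ΔKE = ½m(v₂² − v₁²) = 0.2099 J.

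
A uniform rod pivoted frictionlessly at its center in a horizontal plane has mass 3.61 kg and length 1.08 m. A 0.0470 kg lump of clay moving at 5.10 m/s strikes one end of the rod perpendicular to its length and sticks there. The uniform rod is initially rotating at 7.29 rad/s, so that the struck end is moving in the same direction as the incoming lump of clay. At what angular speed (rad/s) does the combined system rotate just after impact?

The axle reaction passes through the pivot and exerts no torque about it; angular momentum about the pivot is conserved through the impact.
I_p = (1/12)(3.61)(1.08)² = 0.3509 kg·m². Taking the sense of the lump of clay's angular momentum as positive, L_{lump} = m v R = (0.0470)(5.10)(1.08/2) = 0.1294 kg·m²/s.
L_i = +I_p ω_p + m v R = +(0.3509)(7.29) + 0.1294 = 2.687 kg·m²/s.
After sticking, I_f = I_p + m R² = 0.3509 + (0.0470)(1.08/2)² = 0.3646 kg·m².
ω_f = L_i / I_f = 2.687 / 0.3646 = 7.371 rad/s.

|ω_f| ≈ 7.37 rad/s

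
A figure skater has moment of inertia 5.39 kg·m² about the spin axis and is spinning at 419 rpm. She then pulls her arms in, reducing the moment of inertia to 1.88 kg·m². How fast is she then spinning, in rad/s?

ω₂ ≈ 126 rad/s

No external torque acts about the spin axis, so angular momentum is conserved.
ω₂ = I₁ω₁ / I₂ = (5.390)(419 rpm) / (1.880) = 1201 rpm = 125.8 rad/s.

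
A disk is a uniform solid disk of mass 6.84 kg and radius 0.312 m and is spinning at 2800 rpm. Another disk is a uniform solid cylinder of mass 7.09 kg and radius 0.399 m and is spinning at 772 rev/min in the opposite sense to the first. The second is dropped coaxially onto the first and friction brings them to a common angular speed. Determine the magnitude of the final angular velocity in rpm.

The coupling torques are internal; angular momentum about the shared axis is conserved.
Moments of inertia: I_A = ½(6.84)(0.312)² = 0.3329 kg·m²; I_B = ½(7.09)(0.399)² = 0.5644 kg·m².
Taking A's sense as positive: L = (0.3329)(2800) − (0.5644)(772) = 496.5 kg·m²·rpm.
Combined I = 0.3329 + 0.5644 = 0.8973 kg·m².
ω_f = L / I = 496.5 / 0.8973 = 553.3 rpm.

|ω_f| ≈ 553 rpm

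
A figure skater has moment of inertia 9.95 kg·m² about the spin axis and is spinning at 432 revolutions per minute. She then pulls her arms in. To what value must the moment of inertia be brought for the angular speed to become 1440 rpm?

With no external torque about the axis, L is conserved: I₁ω₁ = I₂ω₂.
I₂ = I₁ω₁ / ω₂ = (9.95)(432) / (1440) = 2.985 kg·m².

I₂ ≈ 2.98 kg·m²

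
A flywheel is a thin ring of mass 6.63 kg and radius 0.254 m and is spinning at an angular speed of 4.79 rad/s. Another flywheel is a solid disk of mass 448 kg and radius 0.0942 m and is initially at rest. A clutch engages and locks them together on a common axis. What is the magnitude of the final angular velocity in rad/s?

|ω_f| ≈ 0.848 rad/s

The coupling torques are internal; angular momentum about the shared axis is conserved.
Moments of inertia: I_A = (6.63)(0.254)² = 0.4277 kg·m²; I_B = ½(448)(0.0942)² = 1.988 kg·m².
Taking A's sense as positive: L = (0.4277)(4.79) = 2.049 kg·m²·rad/s.
Combined I = 0.4277 + 1.988 = 2.415 kg·m².
ω_f = L / I = 2.049 / 2.415 = 0.8482 rad/s.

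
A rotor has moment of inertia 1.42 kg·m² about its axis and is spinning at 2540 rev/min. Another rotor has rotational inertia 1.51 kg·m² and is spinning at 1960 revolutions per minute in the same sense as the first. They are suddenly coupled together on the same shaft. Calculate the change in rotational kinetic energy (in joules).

No external torque acts about the common axis, so total angular momentum is conserved.
Taking A's sense as positive: L = (1.420)(2540) + (1.510)(1960) = 6566 kg·m²·rpm.
Combined I = 1.420 + 1.510 = 2.930 kg·m².
ω_f = L / I = 6566 / 2.930 = 2241 rpm.
KE_i = ½ΣIω² = 82040 J; KE_f = ½(2.930)(234.7)² = 80690 J.

ΔKE ≈ -1350 J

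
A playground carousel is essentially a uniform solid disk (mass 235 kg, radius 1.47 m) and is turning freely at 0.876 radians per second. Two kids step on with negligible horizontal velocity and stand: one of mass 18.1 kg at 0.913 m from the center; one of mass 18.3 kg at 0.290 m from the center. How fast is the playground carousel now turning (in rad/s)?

ω_f ≈ 0.822 rad/s

The added mass arrives with no angular momentum about the center, and any external torque about the center is negligible, so the system's angular momentum is conserved.
I_p = ½(235)(1.47)² = 253.9 kg·m².
Added inertia Σmr² = (18.1)(0.913)² + (18.3)(0.290)² = 16.63 kg·m²; I_f = 253.9 + 16.63 = 270.5 kg·m².
ω_f = I_p ω_i / I_f = (253.9)(0.876) / 270.5 = 0.8222 rad/s.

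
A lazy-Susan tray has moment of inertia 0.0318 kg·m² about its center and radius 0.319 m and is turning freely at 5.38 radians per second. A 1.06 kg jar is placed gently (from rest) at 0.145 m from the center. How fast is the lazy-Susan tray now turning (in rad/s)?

The added mass arrives with no angular momentum about the center, and any external torque about the center is negligible, so the system's angular momentum is conserved.
Added inertia Σmr² = (1.06)(0.145)² = 0.02229 kg·m²; I_f = 0.03180 + 0.02229 = 0.05409 kg·m².
ω_f = I_p ω_i / I_f = (0.03180)(5.38) / 0.05409 = 3.163 rad/s.

ω_f ≈ 3.16 rad/s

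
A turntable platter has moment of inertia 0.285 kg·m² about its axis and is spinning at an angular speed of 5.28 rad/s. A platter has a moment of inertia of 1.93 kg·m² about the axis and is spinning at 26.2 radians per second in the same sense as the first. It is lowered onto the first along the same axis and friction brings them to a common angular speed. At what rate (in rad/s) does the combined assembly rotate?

No external torque acts about the common axis, so total angular momentum is conserved.
Taking A's sense as positive: L = (0.2850)(5.28) + (1.930)(26.2) = 52.07 kg·m²·rad/s.
Combined I = 0.2850 + 1.930 = 2.215 kg·m².
ω_f = L / I = 52.07 / 2.215 = 23.51 rad/s.

|ω_f| ≈ 23.5 rad/s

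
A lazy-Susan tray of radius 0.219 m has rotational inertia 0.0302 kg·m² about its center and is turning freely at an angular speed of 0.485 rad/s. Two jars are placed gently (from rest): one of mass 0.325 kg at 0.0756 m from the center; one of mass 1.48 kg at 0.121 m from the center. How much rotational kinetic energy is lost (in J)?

The added mass arrives with no angular momentum about the center, and any external torque about the center is negligible, so the system's angular momentum is conserved.
Added inertia Σmr² = (0.325)(0.0756)² + (1.48)(0.121)² = 0.02353 kg·m²; I_f = 0.03020 + 0.02353 = 0.05373 kg·m².
ω_f = I_p ω_i / I_f = (0.03020)(0.485) / 0.05373 = 0.2726 rad/s.
KE_i = ½(0.03020)(0.4850 rad/s)² = 0.003552 J; KE_f = ½(0.05373)(0.2726)² = 0.001997 J.

energy lost ≈ 0.00156 J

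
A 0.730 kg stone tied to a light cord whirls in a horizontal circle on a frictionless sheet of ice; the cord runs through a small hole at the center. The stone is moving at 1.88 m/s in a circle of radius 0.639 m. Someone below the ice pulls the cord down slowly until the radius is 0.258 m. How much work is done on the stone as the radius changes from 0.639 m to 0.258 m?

The only horizontal force on the mass is along the cord (radial), so it exerts no torque about the hole and angular momentum m v r is conserved.
v₂ = v₁ r₁ / r₂ = (1.88)(0.639) / (0.258) = 4.656 m/s.
W = ΔKE = ½m(v₂² − v₁²) = 6.623 J.

W ≈ 6.62 J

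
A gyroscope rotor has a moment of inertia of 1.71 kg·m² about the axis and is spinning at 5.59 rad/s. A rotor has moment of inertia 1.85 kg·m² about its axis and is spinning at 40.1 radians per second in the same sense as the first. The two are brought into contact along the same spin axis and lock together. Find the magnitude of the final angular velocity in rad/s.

The coupling torques are internal; angular momentum about the shared axis is conserved.
Taking A's sense as positive: L = (1.710)(5.59) + (1.850)(40.1) = 83.74 kg·m²·rad/s.
Combined I = 1.710 + 1.850 = 3.560 kg·m².
ω_f = L / I = 83.74 / 3.560 = 23.52 rad/s.

|ω_f| ≈ 23.5 rad/s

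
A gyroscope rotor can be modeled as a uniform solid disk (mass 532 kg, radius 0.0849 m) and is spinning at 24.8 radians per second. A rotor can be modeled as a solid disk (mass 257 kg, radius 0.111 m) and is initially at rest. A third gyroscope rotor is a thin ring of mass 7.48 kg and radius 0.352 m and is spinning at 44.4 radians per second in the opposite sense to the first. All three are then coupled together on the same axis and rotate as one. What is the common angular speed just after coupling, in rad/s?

|ω_f| ≈ 1.45 rad/s

No external torque acts about the common axis, so total angular momentum is conserved.
Moments of inertia: I_A = ½(532)(0.0849)² = 1.917 kg·m²; I_B = ½(257)(0.111)² = 1.583 kg·m²; I_C = (7.48)(0.352)² = 0.9268 kg·m².
Taking A's sense as positive: L = (1.917)(24.8) − (0.9268)(44.4) = 6.400 kg·m²·rad/s.
Combined I = 1.917 + 1.583 + 0.9268 = 4.427 kg·m².
ω_f = L / I = 6.400 / 4.427 = 1.446 rad/s.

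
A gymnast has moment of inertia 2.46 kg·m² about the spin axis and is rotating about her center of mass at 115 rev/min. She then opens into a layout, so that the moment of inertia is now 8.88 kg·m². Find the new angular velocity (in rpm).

Angular momentum about the spin axis is conserved since the torque about it is zero.
ω₂ = I₁ω₁ / I₂ = (2.460)(115 rpm) / (8.880) = 31.86 rpm.

ω₂ ≈ 31.9 rpm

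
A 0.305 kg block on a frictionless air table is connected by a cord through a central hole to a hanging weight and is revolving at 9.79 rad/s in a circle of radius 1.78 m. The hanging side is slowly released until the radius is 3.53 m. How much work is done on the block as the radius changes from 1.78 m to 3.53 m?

No torque about the axis ⇒ m r₁² ω₁ = m r₂² ω₂.
ω₂ = ω₁ (r₁/r₂)² = (9.79)(1.78/3.53)² = 2.489 rad/s.
W = ΔKE = ½m(v₂² − v₁²) = -34.53 J.

W ≈ -34.5 J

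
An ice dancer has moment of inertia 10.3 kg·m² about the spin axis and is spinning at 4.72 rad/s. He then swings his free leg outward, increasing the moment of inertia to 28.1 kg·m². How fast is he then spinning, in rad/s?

ω₂ ≈ 1.73 rad/s

No external torque acts about the spin axis, so angular momentum is conserved.
ω₂ = I₁ω₁ / I₂ = (10.30)(4.72 rad/s) / (28.10) = 1.730 rad/s.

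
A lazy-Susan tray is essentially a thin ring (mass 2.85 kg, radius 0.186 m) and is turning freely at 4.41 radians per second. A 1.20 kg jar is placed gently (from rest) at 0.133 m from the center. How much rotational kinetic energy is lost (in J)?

No external torque acts about the center; L_before = L_after.
I_p = (2.85)(0.186)² = 0.09860 kg·m².
Added inertia Σmr² = (1.20)(0.133)² = 0.02123 kg·m²; I_f = 0.09860 + 0.02123 = 0.1198 kg·m².
ω_f = I_p ω_i / I_f = (0.09860)(4.41) / 0.1198 = 3.629 rad/s.
KE_i = ½(0.09860)(4.410 rad/s)² = 0.9588 J; KE_f = ½(0.1198)(3.629)² = 0.7889 J.

energy lost ≈ 0.170 J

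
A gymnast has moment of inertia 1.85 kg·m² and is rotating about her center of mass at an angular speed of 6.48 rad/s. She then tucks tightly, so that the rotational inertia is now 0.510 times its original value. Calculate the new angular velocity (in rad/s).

ω₂ ≈ 12.7 rad/s

No external torque acts about the spin axis, so angular momentum is conserved.
I₂ = 0.510 × 1.85 = 0.9435 kg·m².
ω₂ = I₁ω₁ / I₂ = (1.850)(6.48 rad/s) / (0.9435) = 12.71 rad/s.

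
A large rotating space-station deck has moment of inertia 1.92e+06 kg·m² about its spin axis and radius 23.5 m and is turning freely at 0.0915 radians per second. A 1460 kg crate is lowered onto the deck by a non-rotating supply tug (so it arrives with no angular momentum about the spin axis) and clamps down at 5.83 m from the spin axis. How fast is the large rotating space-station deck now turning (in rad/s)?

No external torque acts about the spin axis; L_before = L_after.
Added inertia Σmr² = (1460)(5.83)² = 49620 kg·m²; I_f = 1.920e+06 + 49620 = 1.970e+06 kg·m².
ω_f = I_p ω_i / I_f = (1.920e+06)(0.0915) / 1.970e+06 = 0.08919 rad/s.

ω_f ≈ 0.0892 rad/s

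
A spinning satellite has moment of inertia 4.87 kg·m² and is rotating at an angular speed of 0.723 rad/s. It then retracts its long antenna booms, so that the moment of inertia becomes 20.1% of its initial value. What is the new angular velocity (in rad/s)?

ω₂ ≈ 3.60 rad/s

Angular momentum about the spin axis is conserved since the torque about it is zero.
I₂ = 0.201 × 4.87 = 0.9789 kg·m².
ω₂ = I₁ω₁ / I₂ = (4.870)(0.723 rad/s) / (0.9789) = 3.597 rad/s.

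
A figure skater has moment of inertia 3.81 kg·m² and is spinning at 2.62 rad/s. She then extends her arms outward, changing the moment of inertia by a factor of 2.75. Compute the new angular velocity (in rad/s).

ω₂ ≈ 0.953 rad/s

With no external torque about the axis, L is conserved: I₁ω₁ = I₂ω₂.
I₂ = 2.75 × 3.81 = 10.48 kg·m².
ω₂ = I₁ω₁ / I₂ = (3.810)(2.62 rad/s) / (10.48) = 0.9527 rad/s.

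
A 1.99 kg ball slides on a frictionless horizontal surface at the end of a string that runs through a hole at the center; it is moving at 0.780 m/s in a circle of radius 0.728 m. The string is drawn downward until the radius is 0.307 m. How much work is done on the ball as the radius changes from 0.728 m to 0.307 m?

Central (radial) force ⇒ zero torque about the center ⇒ m v r is constant.
v₂ = v₁ r₁ / r₂ = (0.780)(0.728) / (0.307) = 1.850 m/s.
W = ΔKE = ½m(v₂² − v₁²) = 2.799 J.

W ≈ 2.80 J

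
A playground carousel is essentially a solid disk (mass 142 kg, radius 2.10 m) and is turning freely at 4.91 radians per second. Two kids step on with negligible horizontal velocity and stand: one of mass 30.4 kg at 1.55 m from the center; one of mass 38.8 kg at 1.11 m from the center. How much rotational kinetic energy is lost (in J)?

energy lost ≈ 1050 J

The added mass arrives with no angular momentum about the center, and any external torque about the center is negligible, so the system's angular momentum is conserved.
I_p = ½(142)(2.10)² = 313.1 kg·m².
Added inertia Σmr² = (30.4)(1.55)² + (38.8)(1.11)² = 120.8 kg·m²; I_f = 313.1 + 120.8 = 434.0 kg·m².
ω_f = I_p ω_i / I_f = (313.1)(4.91) / 434.0 = 3.543 rad/s.
KE_i = ½(313.1)(4.910 rad/s)² = 3774 J; KE_f = ½(434.0)(3.543)² = 2723 J.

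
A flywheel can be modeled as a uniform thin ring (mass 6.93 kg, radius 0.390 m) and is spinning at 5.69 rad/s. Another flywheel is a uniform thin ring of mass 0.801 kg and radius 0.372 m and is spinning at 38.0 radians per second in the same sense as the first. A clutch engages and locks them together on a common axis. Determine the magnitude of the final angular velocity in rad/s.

The coupling torques are internal; angular momentum about the shared axis is conserved.
Moments of inertia: I_A = (6.93)(0.390)² = 1.054 kg·m²; I_B = (0.801)(0.372)² = 0.1108 kg·m².
Taking A's sense as positive: L = (1.054)(5.69) + (0.1108)(38.0) = 10.21 kg·m²·rad/s.
Combined I = 1.054 + 0.1108 = 1.165 kg·m².
ω_f = L / I = 10.21 / 1.165 = 8.764 rad/s.

|ω_f| ≈ 8.76 rad/s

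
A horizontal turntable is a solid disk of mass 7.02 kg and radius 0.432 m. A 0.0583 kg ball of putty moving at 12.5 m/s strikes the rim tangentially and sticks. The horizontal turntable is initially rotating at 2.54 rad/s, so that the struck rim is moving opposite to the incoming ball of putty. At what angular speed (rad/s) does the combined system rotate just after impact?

The axle reaction passes through the axle and exerts no torque about it; angular momentum about the axle is conserved through the impact.
I_p = ½(7.02)(0.432)² = 0.6551 kg·m². Taking the sense of the ball of putty's angular momentum as positive, L_{ball} = m v R = (0.0583)(12.5)(0.432) = 0.3148 kg·m²/s.
L_i = −I_p ω_p + m v R = −(0.6551)(2.54) + 0.3148 = -1.349 kg·m²/s.
After sticking, I_f = I_p + m R² = 0.6551 + (0.0583)(0.432)² = 0.6659 kg·m².
ω_f = L_i / I_f = -1.349 / 0.6659 = -2.026 rad/s.

|ω_f| ≈ 2.03 rad/s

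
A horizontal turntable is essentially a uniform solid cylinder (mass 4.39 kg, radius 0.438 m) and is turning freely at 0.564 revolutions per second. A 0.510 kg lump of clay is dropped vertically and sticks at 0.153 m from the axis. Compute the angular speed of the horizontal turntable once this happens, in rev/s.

ω_f ≈ 0.548 rev/s

The added mass arrives with no angular momentum about the axis, and any external torque about the axis is negligible, so the system's angular momentum is conserved.
I_p = ½(4.39)(0.438)² = 0.4211 kg·m².
Added inertia Σmr² = (0.510)(0.153)² = 0.01194 kg·m²; I_f = 0.4211 + 0.01194 = 0.4330 kg·m².
ω_f = I_p ω_i / I_f = (0.4211)(0.564) / 0.4330 = 0.5485 rev/s.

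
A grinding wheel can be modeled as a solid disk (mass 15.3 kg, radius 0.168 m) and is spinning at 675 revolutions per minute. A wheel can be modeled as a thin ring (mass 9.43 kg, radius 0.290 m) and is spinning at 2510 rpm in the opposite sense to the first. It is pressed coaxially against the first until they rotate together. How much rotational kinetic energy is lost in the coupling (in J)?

The coupling torques are internal; angular momentum about the shared axis is conserved.
Moments of inertia: I_A = ½(15.3)(0.168)² = 0.2159 kg·m²; I_B = (9.43)(0.290)² = 0.7931 kg·m².
Taking A's sense as positive: L = (0.2159)(675) − (0.7931)(2510) = -1845 kg·m²·rpm.
Combined I = 0.2159 + 0.7931 = 1.009 kg·m².
ω_f = L / I = -1845 / 1.009 = -1828 rpm.
KE_i = ½ΣIω² = 27940 J; KE_f = ½(1.009)(191.5)² = 18500 J.

ΔKE lost ≈ 9440 J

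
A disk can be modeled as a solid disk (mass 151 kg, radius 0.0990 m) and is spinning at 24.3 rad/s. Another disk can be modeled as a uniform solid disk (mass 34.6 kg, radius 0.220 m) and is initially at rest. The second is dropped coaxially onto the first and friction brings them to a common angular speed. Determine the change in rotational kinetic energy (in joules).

No external torque acts about the common axis, so total angular momentum is conserved.
Moments of inertia: I_A = ½(151)(0.0990)² = 0.7400 kg·m²; I_B = ½(34.6)(0.220)² = 0.8373 kg·m².
Taking A's sense as positive: L = (0.7400)(24.3) = 17.98 kg·m²·rad/s.
Combined I = 0.7400 + 0.8373 = 1.577 kg·m².
ω_f = L / I = 17.98 / 1.577 = 11.40 rad/s.
KE_i = ½ΣIω² = 218.5 J; KE_f = ½(1.577)(11.40)² = 102.5 J.

ΔKE ≈ -116 J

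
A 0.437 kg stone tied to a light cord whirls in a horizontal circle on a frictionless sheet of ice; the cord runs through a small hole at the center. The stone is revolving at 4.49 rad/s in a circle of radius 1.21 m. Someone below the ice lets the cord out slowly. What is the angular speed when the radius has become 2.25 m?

ω₂ ≈ 1.30 rad/s

No torque about the axis ⇒ m r₁² ω₁ = m r₂² ω₂.
ω₂ = ω₁ (r₁/r₂)² = (4.49)(1.21/2.25)² = 1.299 rad/s.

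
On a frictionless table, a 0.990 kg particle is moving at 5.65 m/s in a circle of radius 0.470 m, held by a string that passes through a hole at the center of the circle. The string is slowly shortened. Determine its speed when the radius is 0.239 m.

The only horizontal force on the mass is along the cord (radial), so it exerts no torque about the hole and angular momentum m v r is conserved.
v₂ = v₁ r₁ / r₂ = (5.65)(0.470) / (0.239) = 11.11 m/s.

v₂ ≈ 11.1 m/s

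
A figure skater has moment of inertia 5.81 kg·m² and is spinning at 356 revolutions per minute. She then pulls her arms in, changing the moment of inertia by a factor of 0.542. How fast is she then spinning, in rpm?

ω₂ ≈ 657 rpm

Angular momentum about the spin axis is conserved since the torque about it is zero.
I₂ = 0.542 × 5.81 = 3.149 kg·m².
ω₂ = I₁ω₁ / I₂ = (5.810)(356 rpm) / (3.149) = 656.8 rpm.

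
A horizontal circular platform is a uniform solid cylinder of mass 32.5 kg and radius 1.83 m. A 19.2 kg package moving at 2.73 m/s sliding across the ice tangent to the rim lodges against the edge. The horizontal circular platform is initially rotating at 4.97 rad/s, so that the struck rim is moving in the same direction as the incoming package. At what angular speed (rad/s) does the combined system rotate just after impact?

About the central axle the impulsive forces during the collision are internal, so angular momentum about that axis is conserved.
I_p = ½(32.5)(1.83)² = 54.42 kg·m². Taking the sense of the package's angular momentum as positive, L_{package} = m v R = (19.2)(2.73)(1.83) = 95.92 kg·m²/s.
L_i = +I_p ω_p + m v R = +(54.42)(4.97) + 95.92 = 366.4 kg·m²/s.
After sticking, I_f = I_p + m R² = 54.42 + (19.2)(1.83)² = 118.7 kg·m².
ω_f = L_i / I_f = 366.4 / 118.7 = 3.086 rad/s.

|ω_f| ≈ 3.09 rad/s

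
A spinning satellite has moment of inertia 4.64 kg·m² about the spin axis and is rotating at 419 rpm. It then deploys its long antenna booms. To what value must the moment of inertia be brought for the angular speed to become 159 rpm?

I₂ ≈ 12.2 kg·m²

No external torque acts about the spin axis, so angular momentum is conserved.
I₂ = I₁ω₁ / ω₂ = (4.64)(419) / (159) = 12.23 kg·m².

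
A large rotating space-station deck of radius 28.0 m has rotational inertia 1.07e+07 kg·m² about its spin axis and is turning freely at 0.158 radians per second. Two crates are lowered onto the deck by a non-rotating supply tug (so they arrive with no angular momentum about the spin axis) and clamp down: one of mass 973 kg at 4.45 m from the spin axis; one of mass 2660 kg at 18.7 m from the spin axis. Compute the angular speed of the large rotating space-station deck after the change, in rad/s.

The added mass arrives with no angular momentum about the spin axis, and any external torque about the spin axis is negligible, so the system's angular momentum is conserved.
Added inertia Σmr² = (973)(4.45)² + (2660)(18.7)² = 9.494e+05 kg·m²; I_f = 1.070e+07 + 9.494e+05 = 1.165e+07 kg·m².
ω_f = I_p ω_i / I_f = (1.070e+07)(0.158) / 1.165e+07 = 0.1451 rad/s.

ω_f ≈ 0.145 rad/s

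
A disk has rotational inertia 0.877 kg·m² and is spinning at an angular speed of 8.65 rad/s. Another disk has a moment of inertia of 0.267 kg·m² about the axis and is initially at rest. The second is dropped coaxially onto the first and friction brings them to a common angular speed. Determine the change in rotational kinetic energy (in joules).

No external torque acts about the common axis, so total angular momentum is conserved.
Taking A's sense as positive: L = (0.8770)(8.65) = 7.586 kg·m²·rad/s.
Combined I = 0.8770 + 0.2670 = 1.144 kg·m².
ω_f = L / I = 7.586 / 1.144 = 6.631 rad/s.
KE_i = ½ΣIω² = 32.81 J; KE_f = ½(1.144)(6.631)² = 25.15 J.

ΔKE ≈ -7.66 J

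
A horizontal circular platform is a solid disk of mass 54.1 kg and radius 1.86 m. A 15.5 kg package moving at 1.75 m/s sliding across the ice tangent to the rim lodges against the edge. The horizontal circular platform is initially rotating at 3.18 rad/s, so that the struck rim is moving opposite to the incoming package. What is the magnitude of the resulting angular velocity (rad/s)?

The axle reaction passes through the central axle and exerts no torque about it; angular momentum about the central axle is conserved through the impact.
I_p = ½(54.1)(1.86)² = 93.58 kg·m². Taking the sense of the package's angular momentum as positive, L_{package} = m v R = (15.5)(1.75)(1.86) = 50.45 kg·m²/s.
L_i = −I_p ω_p + m v R = −(93.58)(3.18) + 50.45 = -247.1 kg·m²/s.
After sticking, I_f = I_p + m R² = 93.58 + (15.5)(1.86)² = 147.2 kg·m².
ω_f = L_i / I_f = -247.1 / 147.2 = -1.679 rad/s.

|ω_f| ≈ 1.68 rad/s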